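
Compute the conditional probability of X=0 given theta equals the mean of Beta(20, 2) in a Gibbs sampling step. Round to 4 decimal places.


Mean of Beta(20, 2) = 0.9091
P(X=0 | theta=0.9091) = 0.0909

0.0909


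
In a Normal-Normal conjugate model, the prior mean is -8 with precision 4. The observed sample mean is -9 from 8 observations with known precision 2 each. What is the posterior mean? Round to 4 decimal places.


Posterior precision = tau0 + n*tau = 4 + 8*2 = 20
Posterior mean = (tau0*mu0 + n*tau*xbar) / posterior_precision
= (4*-8 + 8*2*-9) / 20
= -176 / 20 = -8.8

-8.8


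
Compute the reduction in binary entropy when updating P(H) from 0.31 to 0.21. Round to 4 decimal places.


H_before = -p*log2(p) - (1-p)*log2(1-p) for p=0.31: 0.8932
H_after for p=0.21: 0.7415
Reduction = 0.8932 - 0.7415 = 0.1517

0.1517


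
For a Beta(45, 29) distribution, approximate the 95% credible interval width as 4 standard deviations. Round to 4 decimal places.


Variance of Beta(a,b) = ab / ((a+b)^2 * (a+b+1))
= 45*29 / ((74)^2 * 75)
= 0.0032
SD = sqrt(0.0032) = 0.0564
Width = 4 * SD = 0.2255

0.2255


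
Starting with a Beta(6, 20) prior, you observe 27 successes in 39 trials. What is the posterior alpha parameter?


For a Beta-Binomial conjugate model:
Posterior alpha = prior alpha + number of successes
= 6 + 27 = 33

33


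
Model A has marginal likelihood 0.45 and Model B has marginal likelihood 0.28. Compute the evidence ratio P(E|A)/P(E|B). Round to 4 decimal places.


Evidence ratio = P(E|A) / P(E|B)
= 0.45 / 0.28
= 1.6071

1.6071


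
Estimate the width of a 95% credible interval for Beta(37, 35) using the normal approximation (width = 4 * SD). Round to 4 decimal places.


For Beta(a,b): Var = ab/((a+b)^2(a+b+1))
Var = 0.0034, SD = 0.0585
Approximate 95% CI width = 4 * 0.0585 = 0.234

0.234


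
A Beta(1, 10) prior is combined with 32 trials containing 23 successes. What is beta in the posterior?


In conjugate updating:
beta_posterior = beta_prior + (n - k)
= 10 + (32 - 23)
= 10 + 9 = 19

19


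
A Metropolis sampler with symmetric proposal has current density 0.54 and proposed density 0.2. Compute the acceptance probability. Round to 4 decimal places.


For symmetric proposals, acceptance = min(1, pi(x*)/pi(x))
= min(1, 0.2/0.54)
= min(1, 0.3704) = 0.3704

0.3704


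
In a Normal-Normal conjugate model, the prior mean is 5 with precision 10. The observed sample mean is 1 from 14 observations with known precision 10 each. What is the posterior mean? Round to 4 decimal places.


Posterior precision = tau0 + n*tau = 10 + 14*10 = 150
Posterior mean = (tau0*mu0 + n*tau*xbar) / posterior_precision
= (10*5 + 14*10*1) / 150
= 190 / 150 = 1.2667

1.2667


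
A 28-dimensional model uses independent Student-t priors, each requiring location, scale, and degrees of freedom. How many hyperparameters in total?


Per parameter: 3 (location, scale, and degrees of freedom).
Total = 28 * 3 = 84

84


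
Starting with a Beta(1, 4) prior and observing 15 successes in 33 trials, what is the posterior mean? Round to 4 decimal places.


Posterior parameters: alpha = 1 + 15 = 16
beta = 4 + 18 = 22
Posterior mean = alpha / (alpha + beta) = 16 / 38
= 0.4211

0.4211


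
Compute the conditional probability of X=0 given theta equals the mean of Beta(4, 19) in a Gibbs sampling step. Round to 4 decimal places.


Mean of Beta(4, 19) = 0.1739
P(X=0 | theta=0.1739) = 0.8261

0.8261


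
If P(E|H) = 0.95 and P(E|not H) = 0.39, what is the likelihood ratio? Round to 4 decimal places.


Likelihood ratio = P(E|H) / P(E|not H)
= 0.95 / 0.39
= 2.4359

2.4359


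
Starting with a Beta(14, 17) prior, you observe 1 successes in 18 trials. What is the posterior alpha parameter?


For a Beta-Binomial conjugate model:
Posterior alpha = prior alpha + number of successes
= 14 + 1 = 15

15


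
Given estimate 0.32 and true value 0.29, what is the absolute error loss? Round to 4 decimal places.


Absolute error = |estimate - true|
= |0.03| = 0.03

0.03


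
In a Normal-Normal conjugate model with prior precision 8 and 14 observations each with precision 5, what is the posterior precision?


Posterior precision = prior precision + n * observation precision
= 8 + 14 * 5
= 8 + 70 = 78

78


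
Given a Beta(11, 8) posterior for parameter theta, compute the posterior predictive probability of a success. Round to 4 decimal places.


For a Beta-Bernoulli model, the predictive probability is the mean:
P(success) = 11/(11+8) = 11/19 = 0.5789

0.5789


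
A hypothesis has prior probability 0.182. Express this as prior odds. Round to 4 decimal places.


Odds = P(H) / P(not H) = 0.182 / 0.818
= 0.2225

0.2225


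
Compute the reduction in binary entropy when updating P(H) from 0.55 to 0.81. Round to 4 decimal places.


H_before = -p*log2(p) - (1-p)*log2(1-p) for p=0.55: 0.9928
H_after for p=0.81: 0.7015
Reduction = 0.9928 - 0.7015 = 0.2913

0.2913


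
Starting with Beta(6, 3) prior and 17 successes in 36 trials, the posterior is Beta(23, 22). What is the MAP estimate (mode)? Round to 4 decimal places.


The mode of Beta(a, b) when a > 1 and b > 1 is (a-1)/(a+b-2)
= (23 - 1) / (23 + 22 - 2)
= 22 / 43
= 0.5116

0.5116


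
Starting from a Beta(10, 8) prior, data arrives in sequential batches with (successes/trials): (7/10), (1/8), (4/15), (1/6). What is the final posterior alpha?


In sequential Bayesian updating, we sum all successes.
Total successes = 13
Final alpha = 10 + 13 = 23

23


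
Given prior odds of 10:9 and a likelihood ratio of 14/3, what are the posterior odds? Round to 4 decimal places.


Posterior odds = prior odds * LR
Prior odds = 10/9 = 1.1111
LR = 14/3 = 4.6667
Posterior odds = 1.1111 * 4.6667 = 5.1852

5.1852


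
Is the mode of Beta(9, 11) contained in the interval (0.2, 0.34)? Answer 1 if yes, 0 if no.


Mode = (a-1)/(a+b-2) = 8/18 = 0.4444
Interval: (0.2, 0.34)
Contains mode? 0

0


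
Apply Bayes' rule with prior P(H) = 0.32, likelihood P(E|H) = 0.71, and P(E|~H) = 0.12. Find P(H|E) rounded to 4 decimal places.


Step 1: Compute marginal P(E) = P(E|H)P(H) + P(E|~H)P(~H)
= 0.71*0.32 + 0.12*0.68 = 0.3088
Step 2: P(H|E) = P(E|H)P(H)/P(E) = 0.2272/0.3088
= 0.7358

0.7358


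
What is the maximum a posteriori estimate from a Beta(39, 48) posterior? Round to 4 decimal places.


The MAP estimate equals the mode of the distribution.
Mode of Beta(a,b) = (a-1)/(a+b-2)
= 38/85
= 0.4471

0.4471


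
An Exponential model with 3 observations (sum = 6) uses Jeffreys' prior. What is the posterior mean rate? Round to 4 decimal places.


Posterior Gamma(3, 6)
E[lambda] = 3/6 = 0.5

0.5


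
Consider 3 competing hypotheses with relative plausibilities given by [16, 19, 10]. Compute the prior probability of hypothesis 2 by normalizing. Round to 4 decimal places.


Sum of weights = 16 + 19 + 10 = 45
Normalized prior for H2 = 19 / 45
= 0.4222

0.4222


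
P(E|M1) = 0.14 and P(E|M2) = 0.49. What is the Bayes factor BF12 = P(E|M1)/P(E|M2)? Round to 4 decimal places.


Bayes factor BF12 = P(E|M1) / P(E|M2)
= 0.14 / 0.49
= 0.2857

0.2857


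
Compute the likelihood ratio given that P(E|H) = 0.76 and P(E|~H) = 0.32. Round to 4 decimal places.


LR = P(E|H) / P(E|~H)
= 0.76 / 0.32 = 2.375

2.375


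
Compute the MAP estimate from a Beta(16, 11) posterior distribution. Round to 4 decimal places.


MAP = mode of Beta distribution
= (alpha - 1)/(alpha + beta - 2)
= (16-1)/(16+11-2)
= 15/25 = 0.6

0.6


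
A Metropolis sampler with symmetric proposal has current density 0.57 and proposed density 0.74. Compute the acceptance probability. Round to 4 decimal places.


For symmetric proposals, acceptance = min(1, pi(x*)/pi(x))
= min(1, 0.74/0.57)
= min(1, 1.2982) = 1.0

1.0


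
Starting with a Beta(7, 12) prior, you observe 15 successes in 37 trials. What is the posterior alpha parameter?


For a Beta-Binomial conjugate model:
Posterior alpha = prior alpha + number of successes
= 7 + 15 = 22

22


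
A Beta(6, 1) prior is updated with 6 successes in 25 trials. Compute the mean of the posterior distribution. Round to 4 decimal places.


After update: Beta(12, 20)
Mean = 12 / (12 + 20) = 12 / 32
= 0.375

0.375


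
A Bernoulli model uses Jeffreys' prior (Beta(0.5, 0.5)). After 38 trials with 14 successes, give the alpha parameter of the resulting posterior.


Posterior = Beta(prior_alpha + successes, prior_beta + failures)
= Beta(0.5 + 14, 0.5 + 24)
Posterior alpha = 0.5 + k = 0.5 + 14 = 14.5

14.5


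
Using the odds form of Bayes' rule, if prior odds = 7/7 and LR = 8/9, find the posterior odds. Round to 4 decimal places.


Bayes' rule in odds form: posterior odds = prior odds * LR
= (7 * 8) / (7 * 9)
= 56/63 = 0.8889

0.8889


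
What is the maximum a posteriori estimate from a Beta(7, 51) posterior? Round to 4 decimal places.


The MAP estimate equals the mode of the distribution.
Mode of Beta(a,b) = (a-1)/(a+b-2)
= 6/56
= 0.1071

0.1071


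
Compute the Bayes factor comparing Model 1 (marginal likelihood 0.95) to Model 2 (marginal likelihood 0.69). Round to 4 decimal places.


BF12 = marginal likelihood of M1 / marginal likelihood of M2
= 0.95/0.69
= 1.3768

1.3768


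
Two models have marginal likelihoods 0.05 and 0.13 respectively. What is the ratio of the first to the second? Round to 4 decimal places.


Evidence ratio = 0.05 / 0.13
= 0.3846

0.3846


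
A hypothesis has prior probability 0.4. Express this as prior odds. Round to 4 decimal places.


Odds = P(H) / P(not H) = 0.4 / 0.6
= 0.6667

0.6667


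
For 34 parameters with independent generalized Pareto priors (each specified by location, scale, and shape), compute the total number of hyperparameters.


A generalized Pareto prior has 3 hyperparameters per parameter.
Total = 34 * 3 = 102

102


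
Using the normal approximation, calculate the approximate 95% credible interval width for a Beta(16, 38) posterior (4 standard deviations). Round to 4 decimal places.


Var(Beta) = 16*38/(54^2 * 55) = 0.0038
SD = 0.0616
Width ~ 4*SD = 0.2463

0.2463


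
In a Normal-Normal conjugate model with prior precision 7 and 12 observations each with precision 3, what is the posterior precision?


Posterior precision = prior precision + n * observation precision
= 7 + 12 * 3
= 7 + 36 = 43

43


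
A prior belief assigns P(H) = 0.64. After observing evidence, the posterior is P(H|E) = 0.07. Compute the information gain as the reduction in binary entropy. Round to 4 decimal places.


H(prior) = -0.64*log2(0.64) - 0.36*log2(0.36)
= 0.9427
H(post) = -0.07*log2(0.07) - 0.93*log2(0.93)
= 0.3659
IG = 0.9427 - 0.3659 = 0.5768

0.5768


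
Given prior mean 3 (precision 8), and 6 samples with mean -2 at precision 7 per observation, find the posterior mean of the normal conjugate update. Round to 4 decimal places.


The posterior mean is a precision-weighted average of prior and data.
Post. prec. = 8 + 42 = 50
Post. mean = (24 + -84)/50 = -60/50 = -1.2

-1.2


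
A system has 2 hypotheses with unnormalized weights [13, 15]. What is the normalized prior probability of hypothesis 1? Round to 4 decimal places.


The normalized prior is the weight divided by the total.
Total weight = 28
P(H1) = 13 / 28 = 0.4643

0.4643


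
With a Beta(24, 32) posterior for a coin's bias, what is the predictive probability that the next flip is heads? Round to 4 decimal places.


The predictive probability equals the posterior mean.
P(next = heads) = alpha / (alpha + beta)
= 24 / 56 = 0.4286

0.4286


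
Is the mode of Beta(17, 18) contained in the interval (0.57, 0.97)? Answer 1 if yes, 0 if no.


Mode = (a-1)/(a+b-2) = 16/33 = 0.4848
Interval: (0.57, 0.97)
Contains mode? 0

0


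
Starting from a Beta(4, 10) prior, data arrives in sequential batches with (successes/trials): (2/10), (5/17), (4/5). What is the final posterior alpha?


In sequential Bayesian updating, we sum all successes.
Total successes = 11
Final alpha = 4 + 11 = 15

15


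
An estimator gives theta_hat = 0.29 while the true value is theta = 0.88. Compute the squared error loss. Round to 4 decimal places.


The squared error loss is (theta_hat - theta)^2
= (0.29 - 0.88)^2
= (-0.59)^2 = 0.3481

0.3481


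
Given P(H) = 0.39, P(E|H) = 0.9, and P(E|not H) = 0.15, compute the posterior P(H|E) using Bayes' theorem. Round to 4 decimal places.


By Bayes' theorem: P(H|E) = P(E|H)*P(H) / P(E)
P(E) = P(E|H)*P(H) + P(E|not H)*P(not H)
P(E) = 0.9*0.39 + 0.15*0.61 = 0.4425
P(H|E) = 0.9*0.39 / 0.4425 = 0.7932

0.7932


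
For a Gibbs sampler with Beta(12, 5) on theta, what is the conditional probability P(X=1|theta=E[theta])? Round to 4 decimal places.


E[theta] = 12/(12+5) = 0.7059
P(X=1|theta) = theta = 0.7059

0.7059


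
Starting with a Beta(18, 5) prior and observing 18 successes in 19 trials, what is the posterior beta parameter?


Posterior beta = prior beta + failures
Failures = 19 - 18 = 1
beta_post = 5 + 1 = 6

6


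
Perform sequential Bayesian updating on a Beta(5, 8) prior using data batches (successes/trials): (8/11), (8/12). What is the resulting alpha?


Accumulate successes: 16
Posterior alpha = prior alpha + sum of successes
= 5 + 16 = 21

21


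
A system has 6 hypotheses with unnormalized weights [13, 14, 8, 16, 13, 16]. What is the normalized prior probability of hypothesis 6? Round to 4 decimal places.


The normalized prior is the weight divided by the total.
Total weight = 80
P(H6) = 16 / 80 = 0.2

0.2


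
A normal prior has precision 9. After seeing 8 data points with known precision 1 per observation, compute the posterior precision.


In the conjugate normal model, precisions add:
tau_posterior = tau_prior + n * tau_data
= 9 + 8*1 = 17

17


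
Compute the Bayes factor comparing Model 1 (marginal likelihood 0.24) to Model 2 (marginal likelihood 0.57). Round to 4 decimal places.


BF12 = marginal likelihood of M1 / marginal likelihood of M2
= 0.24/0.57
= 0.4211

0.4211


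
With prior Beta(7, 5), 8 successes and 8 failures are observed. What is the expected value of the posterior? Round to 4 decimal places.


Posterior = Beta(15, 13)
E[theta] = alpha/(alpha+beta)
= 15/28 = 0.5357

0.5357


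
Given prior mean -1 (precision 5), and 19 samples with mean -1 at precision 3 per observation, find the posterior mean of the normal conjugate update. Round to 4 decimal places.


The posterior mean is a precision-weighted average of prior and data.
Post. prec. = 5 + 57 = 62
Post. mean = (-5 + -57)/62 = -62/62 = -1.0

-1.0


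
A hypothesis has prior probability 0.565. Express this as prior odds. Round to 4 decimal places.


Odds = P(H) / P(not H) = 0.565 / 0.435
= 1.2989

1.2989


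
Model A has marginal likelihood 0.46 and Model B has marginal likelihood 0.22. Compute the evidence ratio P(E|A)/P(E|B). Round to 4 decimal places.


Evidence ratio = P(E|A) / P(E|B)
= 0.46 / 0.22
= 2.0909

2.0909


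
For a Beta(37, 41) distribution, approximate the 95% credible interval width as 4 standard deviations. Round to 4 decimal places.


Variance of Beta(a,b) = ab / ((a+b)^2 * (a+b+1))
= 37*41 / ((78)^2 * 79)
= 0.0032
SD = sqrt(0.0032) = 0.0562
Width = 4 * SD = 0.2247

0.2247


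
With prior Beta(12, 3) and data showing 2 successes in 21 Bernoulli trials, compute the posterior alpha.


Conjugate update: alpha_posterior = alpha_prior + k
= 12 + 2 = 14

14


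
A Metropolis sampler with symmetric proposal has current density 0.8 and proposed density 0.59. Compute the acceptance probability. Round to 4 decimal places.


For symmetric proposals, acceptance = min(1, pi(x*)/pi(x))
= min(1, 0.59/0.8)
= min(1, 0.7375) = 0.7375

0.7375


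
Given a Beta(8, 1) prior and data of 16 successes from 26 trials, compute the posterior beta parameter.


Number of failures = 26 - 16 = 10
Posterior beta = 1 + 10 = 11

11


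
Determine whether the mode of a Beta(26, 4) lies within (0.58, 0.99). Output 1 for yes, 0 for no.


First find the mode: (a-1)/(a+b-2) = 0.8929
Is 0.8929 in (0.58, 0.99)? 1

1


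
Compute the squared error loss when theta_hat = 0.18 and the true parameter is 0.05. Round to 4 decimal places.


L = (theta_hat - theta_true)^2
= (0.18 - 0.05)^2
= 0.13^2 = 0.0169

0.0169


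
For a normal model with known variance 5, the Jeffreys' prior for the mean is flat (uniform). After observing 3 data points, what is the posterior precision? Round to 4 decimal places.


Jeffreys' prior for normal mean (known variance) is flat.
Prior precision = 0.
Posterior precision = prior_prec + n/sigma^2 = 0 + 3/5
= 0.6

0.6


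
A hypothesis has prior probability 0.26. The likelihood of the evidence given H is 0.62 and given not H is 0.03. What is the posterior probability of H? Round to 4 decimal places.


Using Bayes' theorem:
P(E) = 0.26 * 0.62 + 0.74 * 0.03
P(E) = 0.1834
P(H|E) = (0.26 * 0.62) / 0.1834 = 0.879

0.879


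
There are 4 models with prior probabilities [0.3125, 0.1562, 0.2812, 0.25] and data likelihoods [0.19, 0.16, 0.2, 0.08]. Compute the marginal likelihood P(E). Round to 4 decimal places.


P(E) = sum over models of P(M_i) * P(E|M_i)
= 0.3125*0.19 + 0.1562*0.16 + 0.2812*0.2 + 0.25*0.08
= 0.1606

0.1606


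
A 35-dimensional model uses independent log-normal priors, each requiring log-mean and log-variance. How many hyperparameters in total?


Per parameter: 2 (log-mean and log-variance).
Total = 35 * 2 = 70

70


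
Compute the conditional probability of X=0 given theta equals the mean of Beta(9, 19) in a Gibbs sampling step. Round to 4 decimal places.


Mean of Beta(9, 19) = 0.3214
P(X=0 | theta=0.3214) = 0.6786

0.6786


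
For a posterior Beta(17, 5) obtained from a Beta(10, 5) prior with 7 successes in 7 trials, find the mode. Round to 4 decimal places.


Mode = (alpha - 1) / (alpha + beta - 2)
= 16 / 20
= 0.8

0.8


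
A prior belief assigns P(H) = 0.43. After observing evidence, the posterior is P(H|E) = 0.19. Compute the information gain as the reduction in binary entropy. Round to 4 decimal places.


H(prior) = -0.43*log2(0.43) - 0.57*log2(0.57)
= 0.9858
H(post) = -0.19*log2(0.19) - 0.81*log2(0.81)
= 0.7015
IG = 0.9858 - 0.7015 = 0.2843

0.2843


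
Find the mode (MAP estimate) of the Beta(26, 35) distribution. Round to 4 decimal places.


For Beta(a,b) with a,b > 1:
Mode = (a-1)/(a+b-2) = (26-1)/(61-2)
= 25/59 = 0.4237

0.4237


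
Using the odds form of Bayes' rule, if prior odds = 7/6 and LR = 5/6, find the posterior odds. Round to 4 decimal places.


Bayes' rule in odds form: posterior odds = prior odds * LR
= (7 * 5) / (6 * 6)
= 35/36 = 0.9722

0.9722


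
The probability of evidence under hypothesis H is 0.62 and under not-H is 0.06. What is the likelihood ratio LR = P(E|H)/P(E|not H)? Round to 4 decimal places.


LR = 0.62 / 0.06
= 10.3333

10.3333


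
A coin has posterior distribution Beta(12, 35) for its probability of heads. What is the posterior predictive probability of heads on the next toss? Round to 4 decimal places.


Posterior predictive = E[theta] = alpha/(alpha+beta)
= 12/47
= 0.2553

0.2553


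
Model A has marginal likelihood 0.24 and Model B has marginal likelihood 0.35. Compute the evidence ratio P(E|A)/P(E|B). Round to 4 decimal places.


Evidence ratio = P(E|A) / P(E|B)
= 0.24 / 0.35
= 0.6857

0.6857


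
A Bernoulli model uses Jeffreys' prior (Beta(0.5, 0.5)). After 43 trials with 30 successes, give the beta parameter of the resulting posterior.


Posterior = Beta(prior_alpha + successes, prior_beta + failures)
= Beta(0.5 + 30, 0.5 + 13)
Posterior beta = 0.5 + (n - k) = 0.5 + 13 = 13.5

13.5


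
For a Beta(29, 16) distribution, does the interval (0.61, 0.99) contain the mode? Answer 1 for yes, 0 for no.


Mode of Beta(a,b) = (a-1)/(a+b-2)
= (29-1)/(29+16-2) = 0.6512
Check: 0.61 <= 0.6512 <= 0.99?
Result: 1

1


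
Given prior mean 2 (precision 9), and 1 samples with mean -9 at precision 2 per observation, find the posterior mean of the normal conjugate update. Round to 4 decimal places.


The posterior mean is a precision-weighted average of prior and data.
Post. prec. = 9 + 2 = 11
Post. mean = (18 + -18)/11 = 0/11 = 0.0

0.0


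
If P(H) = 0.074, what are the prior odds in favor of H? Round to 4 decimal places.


Prior odds = P(H) / (1 - P(H))
= 0.074 / 0.926
= 0.0799

0.0799


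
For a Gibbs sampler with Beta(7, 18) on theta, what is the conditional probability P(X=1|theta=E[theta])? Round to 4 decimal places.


E[theta] = 7/(7+18) = 0.28
P(X=1|theta) = theta = 0.28

0.28


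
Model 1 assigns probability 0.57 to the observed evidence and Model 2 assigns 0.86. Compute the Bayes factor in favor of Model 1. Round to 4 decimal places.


BF = P(data|M1) / P(data|M2)
= 0.57 / 0.86 = 0.6628

0.6628


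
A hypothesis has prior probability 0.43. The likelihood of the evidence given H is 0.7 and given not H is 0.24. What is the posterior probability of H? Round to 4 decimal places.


Using Bayes' theorem:
P(E) = 0.43 * 0.7 + 0.57 * 0.24
P(E) = 0.4378
P(H|E) = (0.43 * 0.7) / 0.4378 = 0.6875

0.6875


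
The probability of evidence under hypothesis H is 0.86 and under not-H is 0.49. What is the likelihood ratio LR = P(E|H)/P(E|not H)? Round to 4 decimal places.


LR = 0.86 / 0.49
= 1.7551

1.7551


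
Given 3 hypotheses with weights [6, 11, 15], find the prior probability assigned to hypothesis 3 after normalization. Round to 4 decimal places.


To normalize, divide each weight by the sum of all weights.
Sum = 32
Prior(H3) = 15/32 = 0.4688

0.4688


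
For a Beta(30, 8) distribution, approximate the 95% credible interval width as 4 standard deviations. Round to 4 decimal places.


Variance of Beta(a,b) = ab / ((a+b)^2 * (a+b+1))
= 30*8 / ((38)^2 * 39)
= 0.0043
SD = sqrt(0.0043) = 0.0653
Width = 4 * SD = 0.2611

0.2611


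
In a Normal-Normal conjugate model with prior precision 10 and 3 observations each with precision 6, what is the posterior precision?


Posterior precision = prior precision + n * observation precision
= 10 + 3 * 6
= 10 + 18 = 28

28


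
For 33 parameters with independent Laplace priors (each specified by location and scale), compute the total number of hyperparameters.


A Laplace prior has 2 hyperparameters per parameter.
Total = 33 * 2 = 66

66


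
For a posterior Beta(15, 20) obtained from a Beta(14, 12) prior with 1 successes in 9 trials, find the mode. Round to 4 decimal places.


Mode = (alpha - 1) / (alpha + beta - 2)
= 14 / 33
= 0.4242

0.4242


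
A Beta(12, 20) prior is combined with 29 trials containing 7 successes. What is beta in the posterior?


In conjugate updating:
beta_posterior = beta_prior + (n - k)
= 20 + (29 - 7)
= 20 + 22 = 42

42


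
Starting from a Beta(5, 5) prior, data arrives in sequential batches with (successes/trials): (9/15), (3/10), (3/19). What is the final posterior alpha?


In sequential Bayesian updating, we sum all successes.
Total successes = 15
Final alpha = 5 + 15 = 20

20


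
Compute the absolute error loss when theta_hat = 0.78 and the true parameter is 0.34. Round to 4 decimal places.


L = |theta_hat - theta_true|
= |0.78 - 0.34| = 0.44

0.44


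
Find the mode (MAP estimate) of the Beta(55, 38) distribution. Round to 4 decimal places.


For Beta(a,b) with a,b > 1:
Mode = (a-1)/(a+b-2) = (55-1)/(93-2)
= 54/91 = 0.5934

0.5934


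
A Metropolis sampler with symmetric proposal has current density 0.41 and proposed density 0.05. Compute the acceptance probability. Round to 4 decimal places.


For symmetric proposals, acceptance = min(1, pi(x*)/pi(x))
= min(1, 0.05/0.41)
= min(1, 0.122) = 0.122

0.122


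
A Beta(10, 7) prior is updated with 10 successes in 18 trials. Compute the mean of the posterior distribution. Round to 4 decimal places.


After update: Beta(20, 15)
Mean = 20 / (20 + 15) = 20 / 35
= 0.5714

0.5714


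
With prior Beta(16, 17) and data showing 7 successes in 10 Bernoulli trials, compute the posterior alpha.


Conjugate update: alpha_posterior = alpha_prior + k
= 16 + 7 = 23

23


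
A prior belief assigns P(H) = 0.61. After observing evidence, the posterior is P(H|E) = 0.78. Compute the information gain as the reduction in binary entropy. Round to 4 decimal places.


H(prior) = -0.61*log2(0.61) - 0.39*log2(0.39)
= 0.9648
H(post) = -0.78*log2(0.78) - 0.22*log2(0.22)
= 0.7602
IG = 0.9648 - 0.7602 = 0.2046

0.2046


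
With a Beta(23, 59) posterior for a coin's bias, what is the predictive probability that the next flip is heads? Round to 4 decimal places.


The predictive probability equals the posterior mean.
P(next = heads) = alpha / (alpha + beta)
= 23 / 82 = 0.2805

0.2805


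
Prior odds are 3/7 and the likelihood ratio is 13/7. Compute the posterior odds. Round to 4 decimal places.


Posterior odds = prior odds * likelihood ratio
= (3/7) * (13/7)
= 39 / 49
= 0.7959

0.7959


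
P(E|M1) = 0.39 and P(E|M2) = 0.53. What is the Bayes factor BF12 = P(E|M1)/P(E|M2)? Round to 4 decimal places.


Bayes factor BF12 = P(E|M1) / P(E|M2)
= 0.39 / 0.53
= 0.7358

0.7358


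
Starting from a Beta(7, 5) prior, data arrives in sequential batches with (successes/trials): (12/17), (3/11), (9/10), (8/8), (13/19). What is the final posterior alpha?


In sequential Bayesian updating, we sum all successes.
Total successes = 45
Final alpha = 7 + 45 = 52

52


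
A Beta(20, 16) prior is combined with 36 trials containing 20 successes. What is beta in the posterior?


In conjugate updating:
beta_posterior = beta_prior + (n - k)
= 16 + (36 - 20)
= 16 + 16 = 32

32


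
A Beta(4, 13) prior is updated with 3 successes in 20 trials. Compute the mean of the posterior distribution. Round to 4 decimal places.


After update: Beta(7, 30)
Mean = 7 / (7 + 30) = 7 / 37
= 0.1892

0.1892


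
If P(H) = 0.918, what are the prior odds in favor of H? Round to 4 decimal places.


Prior odds = P(H) / (1 - P(H))
= 0.918 / 0.082
= 11.1951

11.1951


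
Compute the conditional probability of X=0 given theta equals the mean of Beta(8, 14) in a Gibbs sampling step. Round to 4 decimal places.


Mean of Beta(8, 14) = 0.3636
P(X=0 | theta=0.3636) = 0.6364

0.6364


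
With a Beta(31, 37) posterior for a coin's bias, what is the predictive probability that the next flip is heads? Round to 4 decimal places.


The predictive probability equals the posterior mean.
P(next = heads) = alpha / (alpha + beta)
= 31 / 68 = 0.4559

0.4559


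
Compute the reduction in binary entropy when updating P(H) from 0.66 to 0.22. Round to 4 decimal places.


H_before = -p*log2(p) - (1-p)*log2(1-p) for p=0.66: 0.9248
H_after for p=0.22: 0.7602
Reduction = 0.9248 - 0.7602 = 0.1647

0.1647


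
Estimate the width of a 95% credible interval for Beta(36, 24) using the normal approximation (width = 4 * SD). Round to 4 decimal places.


For Beta(a,b): Var = ab/((a+b)^2(a+b+1))
Var = 0.0039, SD = 0.0627
Approximate 95% CI width = 4 * 0.0627 = 0.2509

0.2509


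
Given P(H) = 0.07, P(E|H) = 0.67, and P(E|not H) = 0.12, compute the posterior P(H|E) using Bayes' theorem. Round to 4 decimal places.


By Bayes' theorem: P(H|E) = P(E|H)*P(H) / P(E)
P(E) = P(E|H)*P(H) + P(E|not H)*P(not H)
P(E) = 0.67*0.07 + 0.12*0.93 = 0.1585
P(H|E) = 0.67*0.07 / 0.1585 = 0.2959

0.2959


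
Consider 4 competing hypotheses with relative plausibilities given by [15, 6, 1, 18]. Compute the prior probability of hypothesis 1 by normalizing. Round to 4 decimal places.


Sum of weights = 15 + 6 + 1 + 18 = 40
Normalized prior for H1 = 15 / 40
= 0.375

0.375


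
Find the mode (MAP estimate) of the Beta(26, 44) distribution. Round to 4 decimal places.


For Beta(a,b) with a,b > 1:
Mode = (a-1)/(a+b-2) = (26-1)/(70-2)
= 25/68 = 0.3676

0.3676


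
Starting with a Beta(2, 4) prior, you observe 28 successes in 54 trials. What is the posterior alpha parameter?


For a Beta-Binomial conjugate model:
Posterior alpha = prior alpha + number of successes
= 2 + 28 = 30

30


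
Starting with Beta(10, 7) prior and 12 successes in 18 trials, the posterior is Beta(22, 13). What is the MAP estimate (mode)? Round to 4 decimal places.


The mode of Beta(a, b) when a > 1 and b > 1 is (a-1)/(a+b-2)
= (22 - 1) / (22 + 13 - 2)
= 21 / 33
= 0.6364

0.6364


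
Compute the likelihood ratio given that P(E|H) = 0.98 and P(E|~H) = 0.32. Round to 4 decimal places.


LR = P(E|H) / P(E|~H)
= 0.98 / 0.32 = 3.0625

3.0625


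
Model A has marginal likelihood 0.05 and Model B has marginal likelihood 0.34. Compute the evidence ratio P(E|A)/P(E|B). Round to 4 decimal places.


Evidence ratio = P(E|A) / P(E|B)
= 0.05 / 0.34
= 0.1471

0.1471


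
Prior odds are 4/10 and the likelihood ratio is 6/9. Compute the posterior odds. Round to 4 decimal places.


Posterior odds = prior odds * likelihood ratio
= (4/10) * (6/9)
= 24 / 90
= 0.2667

0.2667


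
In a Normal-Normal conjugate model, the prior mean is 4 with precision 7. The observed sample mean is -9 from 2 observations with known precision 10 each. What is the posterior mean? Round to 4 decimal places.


Posterior precision = tau0 + n*tau = 7 + 2*10 = 27
Posterior mean = (tau0*mu0 + n*tau*xbar) / posterior_precision
= (7*4 + 2*10*-9) / 27
= -152 / 27 = -5.6296

-5.6296


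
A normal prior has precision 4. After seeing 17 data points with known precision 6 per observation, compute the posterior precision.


In the conjugate normal model, precisions add:
tau_posterior = tau_prior + n * tau_data
= 4 + 17*6 = 106

106


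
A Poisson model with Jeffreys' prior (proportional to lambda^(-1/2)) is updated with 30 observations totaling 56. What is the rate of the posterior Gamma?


Posterior = Gamma(0.5 + S, n)
= Gamma(0.5 + 56, 30)
Posterior rate = 0 + n = 30

30.0


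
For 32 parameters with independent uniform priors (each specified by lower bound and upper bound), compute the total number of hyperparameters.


A uniform prior has 2 hyperparameters per parameter.
Total = 32 * 2 = 64

64


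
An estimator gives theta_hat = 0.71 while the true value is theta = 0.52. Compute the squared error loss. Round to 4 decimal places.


The squared error loss is (theta_hat - theta)^2
= (0.71 - 0.52)^2
= (0.19)^2 = 0.0361

0.0361


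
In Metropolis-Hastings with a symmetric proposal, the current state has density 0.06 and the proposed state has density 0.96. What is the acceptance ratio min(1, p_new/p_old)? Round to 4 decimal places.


Ratio = p_new / p_old = 0.96 / 0.06 = 16.0
Acceptance = min(1, 16.0) = 1.0

1.0


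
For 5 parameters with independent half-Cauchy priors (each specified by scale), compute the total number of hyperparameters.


A half-Cauchy prior has 1 hyperparameter per parameter.
Total = 5 * 1 = 5

5


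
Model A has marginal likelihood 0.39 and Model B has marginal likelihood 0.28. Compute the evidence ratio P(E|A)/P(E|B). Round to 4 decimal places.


Evidence ratio = P(E|A) / P(E|B)
= 0.39 / 0.28
= 1.3929

1.3929


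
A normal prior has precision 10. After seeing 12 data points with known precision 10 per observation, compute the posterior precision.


In the conjugate normal model, precisions add:
tau_posterior = tau_prior + n * tau_data
= 10 + 12*10 = 130

130


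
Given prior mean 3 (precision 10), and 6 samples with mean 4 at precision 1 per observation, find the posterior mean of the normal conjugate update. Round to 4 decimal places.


The posterior mean is a precision-weighted average of prior and data.
Post. prec. = 10 + 6 = 16
Post. mean = (30 + 24)/16 = 54/16 = 3.375

3.375


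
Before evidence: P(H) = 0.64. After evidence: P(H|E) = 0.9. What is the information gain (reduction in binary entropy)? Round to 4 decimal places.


Prior entropy = 0.9427
Posterior entropy = 0.469
Information gain = 0.9427 - 0.469 = 0.4737

0.4737


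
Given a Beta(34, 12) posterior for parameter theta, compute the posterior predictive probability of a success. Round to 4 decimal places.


For a Beta-Bernoulli model, the predictive probability is the mean:
P(success) = 34/(34+12) = 34/46 = 0.7391

0.7391


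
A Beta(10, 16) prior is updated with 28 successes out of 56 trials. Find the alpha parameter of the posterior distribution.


In the Beta-Binomial conjugate update:
alpha_post = alpha_prior + successes
= 10 + 28
= 38

38


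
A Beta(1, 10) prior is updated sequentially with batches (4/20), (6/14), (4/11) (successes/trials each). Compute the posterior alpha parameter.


Sequential conjugate updating is equivalent to a single batch update.
Total successes across all batches = 14
alpha_posterior = alpha_prior + total_successes = 1 + 14
= 15

15


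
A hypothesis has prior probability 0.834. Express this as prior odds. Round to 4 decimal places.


Odds = P(H) / P(not H) = 0.834 / 0.166
= 5.0241

5.0241


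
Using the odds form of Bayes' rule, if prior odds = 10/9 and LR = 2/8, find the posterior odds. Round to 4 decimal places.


Bayes' rule in odds form: posterior odds = prior odds * LR
= (10 * 2) / (9 * 8)
= 20/72 = 0.2778

0.2778


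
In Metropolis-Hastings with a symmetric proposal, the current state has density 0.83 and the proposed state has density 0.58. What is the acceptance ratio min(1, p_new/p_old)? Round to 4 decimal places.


Ratio = p_new / p_old = 0.58 / 0.83 = 0.6988
Acceptance = min(1, 0.6988) = 0.6988

0.6988


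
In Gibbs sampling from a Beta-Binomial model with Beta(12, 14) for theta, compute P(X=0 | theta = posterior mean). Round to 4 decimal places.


Posterior mean = alpha/(alpha+beta) = 12/26 = 0.4615
P(X=0|theta=mean) = 1 - theta = 0.5385

0.5385


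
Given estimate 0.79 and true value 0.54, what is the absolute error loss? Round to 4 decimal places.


Absolute error = |estimate - true|
= |0.25| = 0.25

0.25


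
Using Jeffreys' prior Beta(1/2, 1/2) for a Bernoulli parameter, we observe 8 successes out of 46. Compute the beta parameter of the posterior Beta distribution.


Conjugate update: Beta(0.5 + k, 0.5 + n - k).
k = 8, n - k = 38
Posterior beta = 0.5 + (n - k) = 0.5 + 38 = 38.5

38.5


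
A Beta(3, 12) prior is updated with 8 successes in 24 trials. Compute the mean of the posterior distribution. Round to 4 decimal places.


After update: Beta(11, 28)
Mean = 11 / (11 + 28) = 11 / 39
= 0.2821

0.2821


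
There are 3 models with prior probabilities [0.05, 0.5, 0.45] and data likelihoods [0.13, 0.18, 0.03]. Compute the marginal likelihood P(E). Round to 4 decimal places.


P(E) = sum over models of P(M_i) * P(E|M_i)
= 0.05*0.13 + 0.5*0.18 + 0.45*0.03
= 0.11

0.11


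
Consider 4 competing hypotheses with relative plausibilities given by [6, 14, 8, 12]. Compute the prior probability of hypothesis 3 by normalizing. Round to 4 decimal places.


Sum of weights = 6 + 14 + 8 + 12 = 40
Normalized prior for H3 = 8 / 40
= 0.2

0.2


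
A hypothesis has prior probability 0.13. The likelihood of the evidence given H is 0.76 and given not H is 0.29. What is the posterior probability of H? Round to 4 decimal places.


Using Bayes' theorem:
P(E) = 0.13 * 0.76 + 0.87 * 0.29
P(E) = 0.3511
P(H|E) = (0.13 * 0.76) / 0.3511 = 0.2814

0.2814


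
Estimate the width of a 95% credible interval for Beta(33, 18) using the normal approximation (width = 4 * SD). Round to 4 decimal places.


For Beta(a,b): Var = ab/((a+b)^2(a+b+1))
Var = 0.0044, SD = 0.0663
Approximate 95% CI width = 4 * 0.0663 = 0.2651

0.2651


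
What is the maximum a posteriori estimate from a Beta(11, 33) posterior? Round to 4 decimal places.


The MAP estimate equals the mode of the distribution.
Mode of Beta(a,b) = (a-1)/(a+b-2)
= 10/42
= 0.2381

0.2381


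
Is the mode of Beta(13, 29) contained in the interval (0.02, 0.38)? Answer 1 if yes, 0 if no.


Mode = (a-1)/(a+b-2) = 12/40 = 0.3
Interval: (0.02, 0.38)
Contains mode? 1

1


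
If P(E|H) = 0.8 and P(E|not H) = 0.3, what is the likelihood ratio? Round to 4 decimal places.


Likelihood ratio = P(E|H) / P(E|not H)
= 0.8 / 0.3
= 2.6667

2.6667


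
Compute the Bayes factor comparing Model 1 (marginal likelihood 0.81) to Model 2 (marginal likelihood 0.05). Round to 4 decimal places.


BF12 = marginal likelihood of M1 / marginal likelihood of M2
= 0.81/0.05
= 16.2

16.2


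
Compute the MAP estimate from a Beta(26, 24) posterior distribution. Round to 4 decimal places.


MAP = mode of Beta distribution
= (alpha - 1)/(alpha + beta - 2)
= (26-1)/(26+24-2)
= 25/48 = 0.5208

0.5208


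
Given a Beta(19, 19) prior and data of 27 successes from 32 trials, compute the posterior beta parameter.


Number of failures = 32 - 27 = 5
Posterior beta = 19 + 5 = 24

24


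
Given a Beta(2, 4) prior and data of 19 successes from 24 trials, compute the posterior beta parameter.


Number of failures = 24 - 19 = 5
Posterior beta = 4 + 5 = 9

9


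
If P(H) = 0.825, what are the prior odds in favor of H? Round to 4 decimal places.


Prior odds = P(H) / (1 - P(H))
= 0.825 / 0.175
= 4.7143

4.7143


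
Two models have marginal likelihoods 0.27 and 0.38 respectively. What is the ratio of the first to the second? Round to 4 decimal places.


Evidence ratio = 0.27 / 0.38
= 0.7105

0.7105


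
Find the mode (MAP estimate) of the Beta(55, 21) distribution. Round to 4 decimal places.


For Beta(a,b) with a,b > 1:
Mode = (a-1)/(a+b-2) = (55-1)/(76-2)
= 54/74 = 0.7297

0.7297


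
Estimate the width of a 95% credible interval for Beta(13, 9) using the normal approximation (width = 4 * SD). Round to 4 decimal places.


For Beta(a,b): Var = ab/((a+b)^2(a+b+1))
Var = 0.0105, SD = 0.1025
Approximate 95% CI width = 4 * 0.1025 = 0.4101

0.4101


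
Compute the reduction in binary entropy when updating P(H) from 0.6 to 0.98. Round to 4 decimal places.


H_before = -p*log2(p) - (1-p)*log2(1-p) for p=0.6: 0.971
H_after for p=0.98: 0.1414
Reduction = 0.971 - 0.1414 = 0.8295

0.8295


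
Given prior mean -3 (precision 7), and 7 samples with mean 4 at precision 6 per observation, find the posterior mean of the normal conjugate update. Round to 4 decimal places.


The posterior mean is a precision-weighted average of prior and data.
Post. prec. = 7 + 42 = 49
Post. mean = (-21 + 168)/49 = 147/49 = 3.0

3.0


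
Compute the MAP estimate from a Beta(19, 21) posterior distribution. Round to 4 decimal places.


MAP = mode of Beta distribution
= (alpha - 1)/(alpha + beta - 2)
= (19-1)/(19+21-2)
= 18/38 = 0.4737

0.4737


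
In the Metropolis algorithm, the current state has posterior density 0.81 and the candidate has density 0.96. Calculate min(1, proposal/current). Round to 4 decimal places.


Ratio = 0.96/0.81 = 1.1852
Acceptance probability = min(1, 1.1852)
= 1.0

1.0


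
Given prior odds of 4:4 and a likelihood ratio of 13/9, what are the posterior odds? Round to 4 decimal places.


Posterior odds = prior odds * LR
Prior odds = 4/4 = 1.0
LR = 13/9 = 1.4444
Posterior odds = 1.0 * 1.4444 = 1.4444

1.4444


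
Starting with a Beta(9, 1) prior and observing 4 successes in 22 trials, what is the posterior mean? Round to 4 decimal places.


Posterior parameters: alpha = 9 + 4 = 13
beta = 1 + 18 = 19
Posterior mean = alpha / (alpha + beta) = 13 / 32
= 0.4062

0.4062


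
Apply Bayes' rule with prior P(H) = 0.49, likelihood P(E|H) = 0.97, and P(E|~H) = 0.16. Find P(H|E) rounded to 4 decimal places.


Step 1: Compute marginal P(E) = P(E|H)P(H) + P(E|~H)P(~H)
= 0.97*0.49 + 0.16*0.51 = 0.5569
Step 2: P(H|E) = P(E|H)P(H)/P(E) = 0.4753/0.5569
= 0.8535

0.8535


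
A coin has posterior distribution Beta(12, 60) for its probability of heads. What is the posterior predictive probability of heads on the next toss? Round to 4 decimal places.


Posterior predictive = E[theta] = alpha/(alpha+beta)
= 12/72
= 0.1667

0.1667
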